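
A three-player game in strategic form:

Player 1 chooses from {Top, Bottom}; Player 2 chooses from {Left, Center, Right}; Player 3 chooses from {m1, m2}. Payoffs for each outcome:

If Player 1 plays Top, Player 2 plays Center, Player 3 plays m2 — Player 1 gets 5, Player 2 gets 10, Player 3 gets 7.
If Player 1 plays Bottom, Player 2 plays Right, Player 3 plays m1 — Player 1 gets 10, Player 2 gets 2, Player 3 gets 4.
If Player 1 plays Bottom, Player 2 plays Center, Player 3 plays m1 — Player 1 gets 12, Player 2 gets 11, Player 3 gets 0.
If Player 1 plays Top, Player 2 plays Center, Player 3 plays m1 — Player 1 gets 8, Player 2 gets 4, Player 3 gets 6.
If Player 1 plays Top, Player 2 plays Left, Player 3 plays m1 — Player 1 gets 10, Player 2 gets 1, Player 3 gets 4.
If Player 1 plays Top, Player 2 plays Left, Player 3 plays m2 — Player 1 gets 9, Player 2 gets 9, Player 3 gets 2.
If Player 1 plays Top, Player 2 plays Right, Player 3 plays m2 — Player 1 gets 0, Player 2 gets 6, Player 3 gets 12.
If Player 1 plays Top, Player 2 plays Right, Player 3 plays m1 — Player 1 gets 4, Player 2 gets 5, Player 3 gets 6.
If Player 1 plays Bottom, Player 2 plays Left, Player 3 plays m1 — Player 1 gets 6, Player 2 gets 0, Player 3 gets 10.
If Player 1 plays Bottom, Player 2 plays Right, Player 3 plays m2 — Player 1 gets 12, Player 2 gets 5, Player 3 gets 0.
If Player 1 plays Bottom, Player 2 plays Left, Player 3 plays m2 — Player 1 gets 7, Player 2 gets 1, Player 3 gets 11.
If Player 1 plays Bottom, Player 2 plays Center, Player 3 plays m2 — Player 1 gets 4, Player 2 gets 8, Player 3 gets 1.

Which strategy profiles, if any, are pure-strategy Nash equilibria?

Player 1 against (Left, m1): payoffs 10, 6 → best response Top.
Player 1 against (Left, m2): payoffs 9, 7 → best response Top.
Player 1 against (Center, m1): payoffs 8, 12 → best response Bottom.
Player 1 against (Center, m2): payoffs 5, 4 → best response Top.
Player 1 against (Right, m1): payoffs 4, 10 → best response Bottom.
Player 1 against (Right, m2): payoffs 0, 12 → best response Bottom.
Player 2 against (Top, m1): payoffs 1, 4, 5 → best response Right.
Player 2 against (Top, m2): payoffs 9, 10, 6 → best response Center.
Player 2 against (Bottom, m1): payoffs 0, 11, 2 → best response Center.
Player 2 against (Bottom, m2): payoffs 1, 8, 5 → best response Center.
Player 3 against (Top, Left): payoffs 4, 2 → best response m1.
Player 3 against (Top, Center): payoffs 6, 7 → best response m2.
Player 3 against (Top, Right): payoffs 6, 12 → best response m2.
Player 3 against (Bottom, Left): payoffs 10, 11 → best response m2.
Player 3 against (Bottom, Center): payoffs 0, 1 → best response m2.
Player 3 against (Bottom, Right): payoffs 4, 0 → best response m1.
Mutual best responses: (Top, Center, m2).

Pure NE: (Top, Center, m2)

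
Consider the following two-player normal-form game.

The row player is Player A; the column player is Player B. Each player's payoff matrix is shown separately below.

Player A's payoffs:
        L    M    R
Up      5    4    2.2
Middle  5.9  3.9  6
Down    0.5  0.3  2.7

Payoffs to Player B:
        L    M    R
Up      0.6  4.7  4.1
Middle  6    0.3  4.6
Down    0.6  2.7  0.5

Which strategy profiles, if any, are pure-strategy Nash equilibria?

Pure-strategy Nash equilibria: (Up, M); (Middle, L)

Player A against L: payoffs 5, 5.9, 0.5 → best response Middle.
Player A against M: payoffs 4, 3.9, 0.3 → best response Up.
Player A against R: payoffs 2.2, 6, 2.7 → best response Middle.
Player B against Up: payoffs 0.6, 4.7, 4.1 → best response M.
Player B against Middle: payoffs 6, 0.3, 4.6 → best response L.
Player B against Down: payoffs 0.6, 2.7, 0.5 → best response M.
Mutual best responses: (Up, M); (Middle, L).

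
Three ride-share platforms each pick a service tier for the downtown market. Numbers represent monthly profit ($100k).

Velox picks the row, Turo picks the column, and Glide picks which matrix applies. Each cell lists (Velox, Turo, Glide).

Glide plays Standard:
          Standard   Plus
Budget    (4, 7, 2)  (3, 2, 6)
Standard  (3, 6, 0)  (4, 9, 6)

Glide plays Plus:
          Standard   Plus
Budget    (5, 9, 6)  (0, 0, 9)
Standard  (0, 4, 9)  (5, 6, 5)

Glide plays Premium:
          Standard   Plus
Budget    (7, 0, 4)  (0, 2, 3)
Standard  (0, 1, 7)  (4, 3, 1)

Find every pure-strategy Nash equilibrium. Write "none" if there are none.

The pure Nash equilibria are (Budget, Standard, Plus), (Standard, Plus, Standard).

(Budget, Standard, Standard): Glide can switch to Plus (2 → 6). Not NE.
(Budget, Standard, Plus): Velox gets 5, best alternative 0; Turo gets 9, best alternative 0; Glide gets 6, best alternative 4. No profitable deviation — NE.
(Budget, Standard, Premium): Turo can switch to Plus (0 → 2). Not NE.
(Budget, Plus, Standard): Velox can switch to Standard (3 → 4). Not NE.
(Budget, Plus, Plus): Velox can switch to Standard (0 → 5). Not NE.
(Budget, Plus, Premium): Velox can switch to Standard (0 → 4). Not NE.
(Standard, Standard, Standard): Velox can switch to Budget (3 → 4). Not NE.
(Standard, Standard, Plus): Velox can switch to Budget (0 → 5). Not NE.
(Standard, Standard, Premium): Velox can switch to Budget (0 → 7). Not NE.
(Standard, Plus, Standard): Velox gets 4, best alternative 3; Turo gets 9, best alternative 6; Glide gets 6, best alternative 5. No profitable deviation — NE.
(Standard, Plus, Plus): Glide can switch to Standard (5 → 6). Not NE.
(Standard, Plus, Premium): Glide can switch to Standard (1 → 6). Not NE.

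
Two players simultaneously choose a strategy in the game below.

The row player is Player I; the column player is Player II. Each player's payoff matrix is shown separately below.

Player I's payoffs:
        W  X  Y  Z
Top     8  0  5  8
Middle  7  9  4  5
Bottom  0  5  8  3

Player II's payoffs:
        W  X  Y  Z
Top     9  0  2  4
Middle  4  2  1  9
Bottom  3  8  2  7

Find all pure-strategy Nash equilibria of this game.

(Top, W): Player I gets 8, best alternative 7; Player II gets 9, best alternative 4. No profitable deviation — NE.
(Top, X): Player I can switch to Middle (0 → 9). Not NE.
(Top, Y): Player I can switch to Bottom (5 → 8). Not NE.
(Top, Z): Player II can switch to W (4 → 9). Not NE.
(Middle, W): Player I can switch to Top (7 → 8). Not NE.
(Middle, X): Player II can switch to W (2 → 4). Not NE.
(Middle, Y): Player I can switch to Top (4 → 5). Not NE.
(Middle, Z): Player I can switch to Top (5 → 8). Not NE.
(Bottom, W): Player I can switch to Top (0 → 8). Not NE.
(Bottom, X): Player I can switch to Middle (5 → 9). Not NE.
(Bottom, Y): Player II can switch to W (2 → 3). Not NE.
(The remaining 1 profile has a profitable deviation by the same check.)

(Top, W)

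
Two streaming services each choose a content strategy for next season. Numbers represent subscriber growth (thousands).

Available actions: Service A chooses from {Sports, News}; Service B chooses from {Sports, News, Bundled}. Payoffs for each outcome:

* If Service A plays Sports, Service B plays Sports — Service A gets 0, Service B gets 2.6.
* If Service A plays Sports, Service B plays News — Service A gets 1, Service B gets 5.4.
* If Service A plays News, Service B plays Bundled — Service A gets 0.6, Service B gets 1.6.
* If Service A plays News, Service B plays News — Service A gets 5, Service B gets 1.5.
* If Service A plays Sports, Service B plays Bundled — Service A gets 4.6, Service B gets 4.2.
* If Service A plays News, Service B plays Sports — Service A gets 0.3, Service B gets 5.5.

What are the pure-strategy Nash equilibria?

For each player, find the best response to each opponent profile; mutual best responses are the pure NE.
Service A against Sports: payoffs 0, 0.3 → best response News.
Service A against News: payoffs 1, 5 → best response News.
Service A against Bundled: payoffs 4.6, 0.6 → best response Sports.
Service B against Sports: payoffs 2.6, 5.4, 4.2 → best response News.
Service B against News: payoffs 5.5, 1.5, 1.6 → best response Sports.
Mutual best responses: (News, Sports).

(News, Sports)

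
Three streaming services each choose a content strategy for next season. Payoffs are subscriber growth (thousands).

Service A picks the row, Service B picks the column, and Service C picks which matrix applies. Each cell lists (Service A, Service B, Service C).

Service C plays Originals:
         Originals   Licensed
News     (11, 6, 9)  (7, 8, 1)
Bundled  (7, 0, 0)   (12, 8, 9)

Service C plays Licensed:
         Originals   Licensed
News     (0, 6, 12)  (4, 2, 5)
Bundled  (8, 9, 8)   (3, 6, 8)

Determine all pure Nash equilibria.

Pure-strategy Nash equilibria: (Bundled, Originals, Licensed), (Bundled, Licensed, Originals)

For each strategy profile, look for a profitable unilateral deviation.
(News, Originals, Originals): Service B can switch to Licensed (6 → 8). Not NE.
(News, Originals, Licensed): Service A can switch to Bundled (0 → 8). Not NE.
(News, Licensed, Originals): Service A can switch to Bundled (7 → 12). Not NE.
(News, Licensed, Licensed): Service B can switch to Originals (2 → 6). Not NE.
(Bundled, Originals, Originals): Service A can switch to News (7 → 11). Not NE.
(Bundled, Originals, Licensed): Service A gets 8, best alternative 0; Service B gets 9, best alternative 6; Service C gets 8, best alternative 0. No profitable deviation — NE.
(Bundled, Licensed, Originals): Service A gets 12, best alternative 7; Service B gets 8, best alternative 0; Service C gets 9, best alternative 8. No profitable deviation — NE.
(Bundled, Licensed, Licensed): Service A can switch to News (3 → 4). Not NE.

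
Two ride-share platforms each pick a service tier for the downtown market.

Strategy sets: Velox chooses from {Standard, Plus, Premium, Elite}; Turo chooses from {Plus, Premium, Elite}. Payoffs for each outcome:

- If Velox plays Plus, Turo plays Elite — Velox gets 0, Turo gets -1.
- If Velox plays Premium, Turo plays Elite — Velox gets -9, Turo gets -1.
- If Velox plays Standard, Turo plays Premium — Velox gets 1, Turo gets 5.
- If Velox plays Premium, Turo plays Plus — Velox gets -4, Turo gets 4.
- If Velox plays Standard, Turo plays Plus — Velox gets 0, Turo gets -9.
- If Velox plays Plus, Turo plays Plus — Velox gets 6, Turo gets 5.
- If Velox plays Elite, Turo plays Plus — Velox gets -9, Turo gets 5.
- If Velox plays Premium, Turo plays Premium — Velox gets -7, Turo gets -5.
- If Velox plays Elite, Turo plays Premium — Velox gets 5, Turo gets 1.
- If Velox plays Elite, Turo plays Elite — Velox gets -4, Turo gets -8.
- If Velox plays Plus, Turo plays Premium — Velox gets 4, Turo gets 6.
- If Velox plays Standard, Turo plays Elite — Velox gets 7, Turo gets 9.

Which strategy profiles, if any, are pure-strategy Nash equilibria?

(Standard, Plus): Velox can switch to Plus (0 → 6). Not NE.
(Standard, Premium): Velox can switch to Plus (1 → 4). Not NE.
(Standard, Elite): Velox gets 7, best alternative 0; Turo gets 9, best alternative 5. No profitable deviation — NE.
(Plus, Plus): Turo can switch to Premium (5 → 6). Not NE.
(Plus, Premium): Velox can switch to Elite (4 → 5). Not NE.
(Plus, Elite): Velox can switch to Standard (0 → 7). Not NE.
(Premium, Plus): Velox can switch to Standard (-4 → 0). Not NE.
(Premium, Premium): Velox can switch to Standard (-7 → 1). Not NE.
(Premium, Elite): Velox can switch to Standard (-9 → 7). Not NE.
(Elite, Plus): Velox can switch to Standard (-9 → 0). Not NE.
(Elite, Premium): Turo can switch to Plus (1 → 5). Not NE.
(The remaining 1 profile has a profitable deviation by the same check.)

Pure NE: (Standard, Elite)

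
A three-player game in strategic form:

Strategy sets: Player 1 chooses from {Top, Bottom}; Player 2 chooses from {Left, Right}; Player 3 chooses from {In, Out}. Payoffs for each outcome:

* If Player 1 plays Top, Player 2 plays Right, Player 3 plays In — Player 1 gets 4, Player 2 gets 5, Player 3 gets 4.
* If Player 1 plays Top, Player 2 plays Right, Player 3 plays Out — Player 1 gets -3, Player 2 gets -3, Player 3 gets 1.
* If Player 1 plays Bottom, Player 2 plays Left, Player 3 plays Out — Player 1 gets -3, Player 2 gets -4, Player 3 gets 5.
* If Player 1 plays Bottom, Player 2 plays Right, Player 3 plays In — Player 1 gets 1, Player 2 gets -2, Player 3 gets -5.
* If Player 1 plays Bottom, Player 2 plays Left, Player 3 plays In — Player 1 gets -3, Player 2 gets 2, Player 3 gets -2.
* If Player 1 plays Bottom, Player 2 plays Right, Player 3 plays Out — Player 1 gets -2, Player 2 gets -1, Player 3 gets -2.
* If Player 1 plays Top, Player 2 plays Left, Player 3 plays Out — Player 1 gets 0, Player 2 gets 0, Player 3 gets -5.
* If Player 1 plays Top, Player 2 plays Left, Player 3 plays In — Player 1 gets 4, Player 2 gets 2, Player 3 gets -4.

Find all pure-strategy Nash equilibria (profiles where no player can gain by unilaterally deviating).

(Top, Left, In): Player 2 can switch to Right (2 → 5). Not NE.
(Top, Left, Out): Player 3 can switch to In (-5 → -4). Not NE.
(Top, Right, In): Player 1 gets 4, best alternative 1; Player 2 gets 5, best alternative 2; Player 3 gets 4, best alternative 1. No profitable deviation — NE.
(Top, Right, Out): Player 1 can switch to Bottom (-3 → -2). Not NE.
(Bottom, Left, In): Player 1 can switch to Top (-3 → 4). Not NE.
(Bottom, Left, Out): Player 1 can switch to Top (-3 → 0). Not NE.
(Bottom, Right, In): Player 1 can switch to Top (1 → 4). Not NE.
(Bottom, Right, Out): Player 1 gets -2, best alternative -3; Player 2 gets -1, best alternative -4; Player 3 gets -2, best alternative -5. No profitable deviation — NE.

(Top, Right, In); (Bottom, Right, Out)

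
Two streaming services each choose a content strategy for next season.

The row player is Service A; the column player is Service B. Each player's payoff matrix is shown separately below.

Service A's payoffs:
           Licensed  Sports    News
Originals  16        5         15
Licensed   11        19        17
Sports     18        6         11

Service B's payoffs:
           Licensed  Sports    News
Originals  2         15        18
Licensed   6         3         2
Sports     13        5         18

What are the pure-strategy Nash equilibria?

No pure-strategy Nash equilibrium.

Service A against Licensed: payoffs 16, 11, 18 → best response Sports.
Service A against Sports: payoffs 5, 19, 6 → best response Licensed.
Service A against News: payoffs 15, 17, 11 → best response Licensed.
Service B against Originals: payoffs 2, 15, 18 → best response News.
Service B against Licensed: payoffs 6, 3, 2 → best response Licensed.
Service B against Sports: payoffs 13, 5, 18 → best response News.
No profile is a mutual best response for all players.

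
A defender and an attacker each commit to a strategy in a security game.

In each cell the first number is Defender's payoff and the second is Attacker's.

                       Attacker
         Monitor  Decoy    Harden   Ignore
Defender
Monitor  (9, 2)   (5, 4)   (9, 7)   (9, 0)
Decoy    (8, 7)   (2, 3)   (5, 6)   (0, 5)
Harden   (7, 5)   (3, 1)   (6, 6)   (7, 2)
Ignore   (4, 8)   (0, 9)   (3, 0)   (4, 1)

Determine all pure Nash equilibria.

(Monitor, Harden)

Defender against Monitor: payoffs 9, 8, 7, 4 → best response Monitor.
Defender against Decoy: payoffs 5, 2, 3, 0 → best response Monitor.
Defender against Harden: payoffs 9, 5, 6, 3 → best response Monitor.
Defender against Ignore: payoffs 9, 0, 7, 4 → best response Monitor.
Attacker against Monitor: payoffs 2, 4, 7, 0 → best response Harden.
Attacker against Decoy: payoffs 7, 3, 6, 5 → best response Monitor.
Attacker against Harden: payoffs 5, 1, 6, 2 → best response Harden.
Attacker against Ignore: payoffs 8, 9, 0, 1 → best response Decoy.
Mutual best responses: (Monitor, Harden).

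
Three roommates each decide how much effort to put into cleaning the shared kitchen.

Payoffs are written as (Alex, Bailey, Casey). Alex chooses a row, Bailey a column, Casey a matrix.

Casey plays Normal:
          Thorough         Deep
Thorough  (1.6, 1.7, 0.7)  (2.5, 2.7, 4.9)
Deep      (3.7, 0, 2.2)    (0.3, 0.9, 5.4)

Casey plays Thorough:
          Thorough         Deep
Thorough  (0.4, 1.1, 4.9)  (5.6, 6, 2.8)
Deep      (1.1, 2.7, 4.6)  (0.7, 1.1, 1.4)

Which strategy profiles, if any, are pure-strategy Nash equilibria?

Alex against (Thorough, Normal): payoffs 1.6, 3.7 → best response Deep.
Alex against (Thorough, Thorough): payoffs 0.4, 1.1 → best response Deep.
Alex against (Deep, Normal): payoffs 2.5, 0.3 → best response Thorough.
Alex against (Deep, Thorough): payoffs 5.6, 0.7 → best response Thorough.
Bailey against (Thorough, Normal): payoffs 1.7, 2.7 → best response Deep.
Bailey against (Thorough, Thorough): payoffs 1.1, 6 → best response Deep.
Bailey against (Deep, Normal): payoffs 0, 0.9 → best response Deep.
Bailey against (Deep, Thorough): payoffs 2.7, 1.1 → best response Thorough.
Casey against (Thorough, Thorough): payoffs 0.7, 4.9 → best response Thorough.
Casey against (Thorough, Deep): payoffs 4.9, 2.8 → best response Normal.
Casey against (Deep, Thorough): payoffs 2.2, 4.6 → best response Thorough.
Casey against (Deep, Deep): payoffs 5.4, 1.4 → best response Normal.
Mutual best responses: (Thorough, Deep, Normal); (Deep, Thorough, Thorough).

(Thorough, Deep, Normal) and (Deep, Thorough, Thorough)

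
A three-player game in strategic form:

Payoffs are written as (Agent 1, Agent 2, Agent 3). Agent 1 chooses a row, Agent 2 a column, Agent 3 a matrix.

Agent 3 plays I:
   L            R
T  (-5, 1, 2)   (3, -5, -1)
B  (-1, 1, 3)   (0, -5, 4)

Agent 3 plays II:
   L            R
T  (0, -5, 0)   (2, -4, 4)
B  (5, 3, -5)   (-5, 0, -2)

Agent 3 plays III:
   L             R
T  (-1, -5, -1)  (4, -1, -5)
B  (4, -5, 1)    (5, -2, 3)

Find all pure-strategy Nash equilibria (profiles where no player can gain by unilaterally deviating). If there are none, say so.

For each player, find the best response to each opponent profile; mutual best responses are the pure NE.
Agent 1 against (L, I): payoffs -5, -1 → best response B.
Agent 1 against (L, II): payoffs 0, 5 → best response B.
Agent 1 against (L, III): payoffs -1, 4 → best response B.
Agent 1 against (R, I): payoffs 3, 0 → best response T.
Agent 1 against (R, II): payoffs 2, -5 → best response T.
Agent 1 against (R, III): payoffs 4, 5 → best response B.
Agent 2 against (T, I): payoffs 1, -5 → best response L.
Agent 2 against (T, II): payoffs -5, -4 → best response R.
Agent 2 against (T, III): payoffs -5, -1 → best response R.
Agent 2 against (B, I): payoffs 1, -5 → best response L.
Agent 2 against (B, II): payoffs 3, 0 → best response L.
Agent 2 against (B, III): payoffs -5, -2 → best response R.
Agent 3 against (T, L): payoffs 2, 0, -1 → best response I.
Agent 3 against (T, R): payoffs -1, 4, -5 → best response II.
Agent 3 against (B, L): payoffs 3, -5, 1 → best response I.
Agent 3 against (B, R): payoffs 4, -2, 3 → best response I.
Mutual best responses: (T, R, II); (B, L, I).

Pure-strategy Nash equilibria: (T, R, II); (B, L, I)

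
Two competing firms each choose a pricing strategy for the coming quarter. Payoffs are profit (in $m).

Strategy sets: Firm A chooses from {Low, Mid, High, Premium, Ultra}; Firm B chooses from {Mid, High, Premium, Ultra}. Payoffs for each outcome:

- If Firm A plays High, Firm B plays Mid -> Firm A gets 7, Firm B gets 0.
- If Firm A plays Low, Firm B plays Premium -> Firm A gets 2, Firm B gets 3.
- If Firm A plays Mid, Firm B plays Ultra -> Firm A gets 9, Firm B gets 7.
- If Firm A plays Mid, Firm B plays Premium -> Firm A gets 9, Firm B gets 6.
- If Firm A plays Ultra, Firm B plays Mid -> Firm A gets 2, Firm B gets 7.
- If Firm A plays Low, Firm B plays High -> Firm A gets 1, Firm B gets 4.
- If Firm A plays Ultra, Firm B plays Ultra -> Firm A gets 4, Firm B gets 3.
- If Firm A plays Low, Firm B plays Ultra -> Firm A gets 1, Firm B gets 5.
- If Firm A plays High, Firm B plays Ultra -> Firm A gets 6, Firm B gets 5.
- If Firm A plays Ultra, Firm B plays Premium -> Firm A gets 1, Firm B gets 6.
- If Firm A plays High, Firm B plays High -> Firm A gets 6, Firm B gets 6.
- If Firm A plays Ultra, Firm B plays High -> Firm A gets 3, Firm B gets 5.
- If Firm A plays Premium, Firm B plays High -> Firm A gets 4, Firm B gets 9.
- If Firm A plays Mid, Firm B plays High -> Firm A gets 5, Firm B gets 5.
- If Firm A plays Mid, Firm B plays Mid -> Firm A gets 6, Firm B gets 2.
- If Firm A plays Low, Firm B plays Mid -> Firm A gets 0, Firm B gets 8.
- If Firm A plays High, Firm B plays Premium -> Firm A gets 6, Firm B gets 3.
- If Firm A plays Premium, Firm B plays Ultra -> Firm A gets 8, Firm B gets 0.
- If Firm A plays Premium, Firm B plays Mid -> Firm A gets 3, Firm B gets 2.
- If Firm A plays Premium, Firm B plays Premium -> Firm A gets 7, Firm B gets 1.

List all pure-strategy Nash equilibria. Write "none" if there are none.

The pure Nash equilibria are (Mid, Ultra); (High, High).

Firm A against Mid: payoffs 0, 6, 7, 3, 2 → best response High.
Firm A against High: payoffs 1, 5, 6, 4, 3 → best response High.
Firm A against Premium: payoffs 2, 9, 6, 7, 1 → best response Mid.
Firm A against Ultra: payoffs 1, 9, 6, 8, 4 → best response Mid.
Firm B against Low: payoffs 8, 4, 3, 5 → best response Mid.
Firm B against Mid: payoffs 2, 5, 6, 7 → best response Ultra.
Firm B against High: payoffs 0, 6, 3, 5 → best response High.
Firm B against Premium: payoffs 2, 9, 1, 0 → best response High.
Firm B against Ultra: payoffs 7, 5, 6, 3 → best response Mid.
Mutual best responses: (Mid, Ultra); (High, High).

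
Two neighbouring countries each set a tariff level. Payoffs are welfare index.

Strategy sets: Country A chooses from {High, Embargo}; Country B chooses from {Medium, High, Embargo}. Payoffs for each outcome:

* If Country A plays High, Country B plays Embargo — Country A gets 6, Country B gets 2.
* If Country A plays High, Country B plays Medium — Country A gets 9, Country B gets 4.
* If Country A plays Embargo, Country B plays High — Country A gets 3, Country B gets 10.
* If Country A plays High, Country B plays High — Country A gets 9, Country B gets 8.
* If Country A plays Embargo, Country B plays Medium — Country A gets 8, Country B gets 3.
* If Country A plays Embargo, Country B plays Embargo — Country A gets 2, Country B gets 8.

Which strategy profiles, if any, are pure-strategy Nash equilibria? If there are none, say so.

The unique pure-strategy Nash equilibrium is (High, High).

For each player, find the best response to each opponent profile; mutual best responses are the pure NE.
Country A against Medium: payoffs 9, 8 → best response High.
Country A against High: payoffs 9, 3 → best response High.
Country A against Embargo: payoffs 6, 2 → best response High.
Country B against High: payoffs 4, 8, 2 → best response High.
Country B against Embargo: payoffs 3, 10, 8 → best response High.
Mutual best responses: (High, High).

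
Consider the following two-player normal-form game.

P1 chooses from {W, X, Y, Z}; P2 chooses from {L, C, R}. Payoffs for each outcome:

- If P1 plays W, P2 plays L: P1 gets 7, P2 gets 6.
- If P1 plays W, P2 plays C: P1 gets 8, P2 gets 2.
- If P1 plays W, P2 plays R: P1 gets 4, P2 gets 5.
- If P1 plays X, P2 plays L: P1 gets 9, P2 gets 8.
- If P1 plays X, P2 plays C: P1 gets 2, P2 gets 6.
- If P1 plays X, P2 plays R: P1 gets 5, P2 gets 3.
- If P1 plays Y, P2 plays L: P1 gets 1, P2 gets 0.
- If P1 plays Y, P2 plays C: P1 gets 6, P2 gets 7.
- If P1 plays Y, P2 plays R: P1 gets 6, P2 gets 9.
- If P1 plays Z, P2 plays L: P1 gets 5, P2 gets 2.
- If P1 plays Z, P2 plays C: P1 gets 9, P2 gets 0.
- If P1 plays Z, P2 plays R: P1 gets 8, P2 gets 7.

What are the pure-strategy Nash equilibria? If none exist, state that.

Mark each player's best response to every combination of opponents' strategies; a profile where every player is best-responding is a pure Nash equilibrium.
P1 against L: payoffs 7, 9, 1, 5 → best response X.
P1 against C: payoffs 8, 2, 6, 9 → best response Z.
P1 against R: payoffs 4, 5, 6, 8 → best response Z.
P2 against W: payoffs 6, 2, 5 → best response L.
P2 against X: payoffs 8, 6, 3 → best response L.
P2 against Y: payoffs 0, 7, 9 → best response R.
P2 against Z: payoffs 2, 0, 7 → best response R.
Mutual best responses: (X, L); (Z, R).

Pure-strategy Nash equilibria: (X, L), (Z, R)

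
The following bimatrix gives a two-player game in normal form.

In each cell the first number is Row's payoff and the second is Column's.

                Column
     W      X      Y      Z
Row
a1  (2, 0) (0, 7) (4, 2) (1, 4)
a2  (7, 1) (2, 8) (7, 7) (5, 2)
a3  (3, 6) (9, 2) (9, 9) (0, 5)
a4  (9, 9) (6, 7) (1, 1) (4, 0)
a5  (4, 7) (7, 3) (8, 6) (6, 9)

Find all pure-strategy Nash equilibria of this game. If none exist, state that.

The pure Nash equilibria are (a3, Y) and (a4, W) and (a5, Z).

Mark each player's best response to every combination of opponents' strategies; a profile where every player is best-responding is a pure Nash equilibrium.
Row against W: payoffs 2, 7, 3, 9, 4 → best response a4.
Row against X: payoffs 0, 2, 9, 6, 7 → best response a3.
Row against Y: payoffs 4, 7, 9, 1, 8 → best response a3.
Row against Z: payoffs 1, 5, 0, 4, 6 → best response a5.
Column against a1: payoffs 0, 7, 2, 4 → best response X.
Column against a2: payoffs 1, 8, 7, 2 → best response X.
Column against a3: payoffs 6, 2, 9, 5 → best response Y.
Column against a4: payoffs 9, 7, 1, 0 → best response W.
Column against a5: payoffs 7, 3, 6, 9 → best response Z.
Mutual best responses: (a3, Y); (a4, W); (a5, Z).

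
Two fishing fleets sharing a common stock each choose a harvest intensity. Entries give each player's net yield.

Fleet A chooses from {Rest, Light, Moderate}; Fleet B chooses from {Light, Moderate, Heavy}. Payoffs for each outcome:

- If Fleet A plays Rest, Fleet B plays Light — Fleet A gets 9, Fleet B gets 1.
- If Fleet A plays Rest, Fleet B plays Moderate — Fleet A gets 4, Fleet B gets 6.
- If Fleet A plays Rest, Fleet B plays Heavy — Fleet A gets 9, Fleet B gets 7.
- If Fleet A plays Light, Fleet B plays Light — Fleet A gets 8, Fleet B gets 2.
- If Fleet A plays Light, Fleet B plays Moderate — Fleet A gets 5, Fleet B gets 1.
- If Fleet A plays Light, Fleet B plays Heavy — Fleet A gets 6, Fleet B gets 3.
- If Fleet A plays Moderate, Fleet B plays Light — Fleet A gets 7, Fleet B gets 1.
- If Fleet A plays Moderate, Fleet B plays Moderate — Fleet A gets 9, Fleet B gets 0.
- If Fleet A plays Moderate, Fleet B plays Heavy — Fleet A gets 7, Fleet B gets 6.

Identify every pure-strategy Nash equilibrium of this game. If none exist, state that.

The unique pure-strategy Nash equilibrium is (Rest, Heavy).

Fleet A against Light: payoffs 9, 8, 7 → best response Rest.
Fleet A against Moderate: payoffs 4, 5, 9 → best response Moderate.
Fleet A against Heavy: payoffs 9, 6, 7 → best response Rest.
Fleet B against Rest: payoffs 1, 6, 7 → best response Heavy.
Fleet B against Light: payoffs 2, 1, 3 → best response Heavy.
Fleet B against Moderate: payoffs 1, 0, 6 → best response Heavy.
Mutual best responses: (Rest, Heavy).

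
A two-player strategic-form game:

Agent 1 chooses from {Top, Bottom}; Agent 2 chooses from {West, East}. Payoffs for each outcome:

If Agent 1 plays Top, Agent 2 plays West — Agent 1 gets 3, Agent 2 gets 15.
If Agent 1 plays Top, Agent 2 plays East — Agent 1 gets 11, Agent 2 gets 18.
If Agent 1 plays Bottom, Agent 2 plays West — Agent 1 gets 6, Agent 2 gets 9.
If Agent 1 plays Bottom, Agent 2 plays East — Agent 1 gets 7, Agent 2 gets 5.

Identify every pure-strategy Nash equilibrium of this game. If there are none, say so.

(Top, East); (Bottom, West)

(Top, West): Agent 1 can switch to Bottom (3 → 6). Not NE.
(Top, East): Agent 1 gets 11, best alternative 7; Agent 2 gets 18, best alternative 15. No profitable deviation — NE.
(Bottom, West): Agent 1 gets 6, best alternative 3; Agent 2 gets 9, best alternative 5. No profitable deviation — NE.
(Bottom, East): Agent 1 can switch to Top (7 → 11). Not NE.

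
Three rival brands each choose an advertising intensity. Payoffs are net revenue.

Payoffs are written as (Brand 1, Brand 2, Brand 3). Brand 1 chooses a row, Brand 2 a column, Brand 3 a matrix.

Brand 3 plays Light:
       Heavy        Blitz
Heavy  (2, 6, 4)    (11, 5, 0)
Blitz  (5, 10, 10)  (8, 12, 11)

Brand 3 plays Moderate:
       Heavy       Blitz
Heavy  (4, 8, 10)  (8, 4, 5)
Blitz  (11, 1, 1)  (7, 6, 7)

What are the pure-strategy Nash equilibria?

For each strategy profile, look for a profitable unilateral deviation.
(Heavy, Heavy, Light): Brand 1 can switch to Blitz (2 → 5). Not NE.
(Heavy, Heavy, Moderate): Brand 1 can switch to Blitz (4 → 11). Not NE.
(Heavy, Blitz, Light): Brand 2 can switch to Heavy (5 → 6). Not NE.
(Heavy, Blitz, Moderate): Brand 2 can switch to Heavy (4 → 8). Not NE.
(Blitz, Heavy, Light): Brand 2 can switch to Blitz (10 → 12). Not NE.
(Blitz, Heavy, Moderate): Brand 2 can switch to Blitz (1 → 6). Not NE.
(Blitz, Blitz, Light): Brand 1 can switch to Heavy (8 → 11). Not NE.
(Blitz, Blitz, Moderate): Brand 1 can switch to Heavy (7 → 8). Not NE.

none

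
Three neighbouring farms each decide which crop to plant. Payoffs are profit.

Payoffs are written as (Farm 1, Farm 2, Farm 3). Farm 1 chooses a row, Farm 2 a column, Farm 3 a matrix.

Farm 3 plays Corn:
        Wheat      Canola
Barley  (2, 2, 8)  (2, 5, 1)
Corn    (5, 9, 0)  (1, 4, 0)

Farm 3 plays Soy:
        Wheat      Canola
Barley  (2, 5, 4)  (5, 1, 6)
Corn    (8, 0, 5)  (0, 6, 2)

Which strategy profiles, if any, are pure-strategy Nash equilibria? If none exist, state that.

For each player, find the best response to each opponent profile; mutual best responses are the pure NE.
Farm 1 against (Wheat, Corn): payoffs 2, 5 → best response Corn.
Farm 1 against (Wheat, Soy): payoffs 2, 8 → best response Corn.
Farm 1 against (Canola, Corn): payoffs 2, 1 → best response Barley.
Farm 1 against (Canola, Soy): payoffs 5, 0 → best response Barley.
Farm 2 against (Barley, Corn): payoffs 2, 5 → best response Canola.
Farm 2 against (Barley, Soy): payoffs 5, 1 → best response Wheat.
Farm 2 against (Corn, Corn): payoffs 9, 4 → best response Wheat.
Farm 2 against (Corn, Soy): payoffs 0, 6 → best response Canola.
Farm 3 against (Barley, Wheat): payoffs 8, 4 → best response Corn.
Farm 3 against (Barley, Canola): payoffs 1, 6 → best response Soy.
Farm 3 against (Corn, Wheat): payoffs 0, 5 → best response Soy.
Farm 3 against (Corn, Canola): payoffs 0, 2 → best response Soy.
No profile is a mutual best response for all players.

This game has no pure Nash equilibrium.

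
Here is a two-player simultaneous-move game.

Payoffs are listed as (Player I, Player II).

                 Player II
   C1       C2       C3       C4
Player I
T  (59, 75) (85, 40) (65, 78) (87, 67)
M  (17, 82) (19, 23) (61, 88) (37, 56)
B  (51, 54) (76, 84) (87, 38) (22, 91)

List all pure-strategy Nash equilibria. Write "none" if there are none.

No pure-strategy Nash equilibrium.

Check each profile: it is a Nash equilibrium iff no player can strictly gain by switching unilaterally.
(T, C1): Player II can switch to C3 (75 → 78). Not NE.
(T, C2): Player II can switch to C1 (40 → 75). Not NE.
(T, C3): Player I can switch to B (65 → 87). Not NE.
(T, C4): Player II can switch to C1 (67 → 75). Not NE.
(M, C1): Player I can switch to T (17 → 59). Not NE.
(M, C2): Player I can switch to T (19 → 85). Not NE.
(M, C3): Player I can switch to T (61 → 65). Not NE.
(M, C4): Player I can switch to T (37 → 87). Not NE.
(The remaining 4 profiles each have a profitable deviation by the same check.)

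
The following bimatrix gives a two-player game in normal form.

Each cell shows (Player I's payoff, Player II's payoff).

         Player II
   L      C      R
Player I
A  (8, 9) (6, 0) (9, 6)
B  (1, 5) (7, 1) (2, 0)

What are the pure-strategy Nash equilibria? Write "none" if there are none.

(A, L)

For each player, find the best response to each opponent profile; mutual best responses are the pure NE.
Player I against L: payoffs 8, 1 → best response A.
Player I against C: payoffs 6, 7 → best response B.
Player I against R: payoffs 9, 2 → best response A.
Player II against A: payoffs 9, 0, 6 → best response L.
Player II against B: payoffs 5, 1, 0 → best response L.
Mutual best responses: (A, L).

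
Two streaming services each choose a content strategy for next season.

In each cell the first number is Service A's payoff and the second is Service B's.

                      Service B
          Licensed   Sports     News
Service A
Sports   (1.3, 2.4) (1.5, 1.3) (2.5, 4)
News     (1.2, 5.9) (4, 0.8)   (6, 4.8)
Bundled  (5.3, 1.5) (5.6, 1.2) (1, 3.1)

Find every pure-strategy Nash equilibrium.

Service A against Licensed: payoffs 1.3, 1.2, 5.3 → best response Bundled.
Service A against Sports: payoffs 1.5, 4, 5.6 → best response Bundled.
Service A against News: payoffs 2.5, 6, 1 → best response News.
Service B against Sports: payoffs 2.4, 1.3, 4 → best response News.
Service B against News: payoffs 5.9, 0.8, 4.8 → best response Licensed.
Service B against Bundled: payoffs 1.5, 1.2, 3.1 → best response News.
No profile is a mutual best response for all players.

This game has no pure Nash equilibrium.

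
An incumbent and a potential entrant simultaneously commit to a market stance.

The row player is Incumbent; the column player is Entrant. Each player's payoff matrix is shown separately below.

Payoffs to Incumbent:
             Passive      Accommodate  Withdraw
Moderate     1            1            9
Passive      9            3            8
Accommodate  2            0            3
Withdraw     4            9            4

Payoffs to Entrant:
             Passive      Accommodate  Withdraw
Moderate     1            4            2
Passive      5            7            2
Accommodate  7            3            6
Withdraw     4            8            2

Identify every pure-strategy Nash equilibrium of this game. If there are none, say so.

Incumbent against Passive: payoffs 1, 9, 2, 4 → best response Passive.
Incumbent against Accommodate: payoffs 1, 3, 0, 9 → best response Withdraw.
Incumbent against Withdraw: payoffs 9, 8, 3, 4 → best response Moderate.
Entrant against Moderate: payoffs 1, 4, 2 → best response Accommodate.
Entrant against Passive: payoffs 5, 7, 2 → best response Accommodate.
Entrant against Accommodate: payoffs 7, 3, 6 → best response Passive.
Entrant against Withdraw: payoffs 4, 8, 2 → best response Accommodate.
Mutual best responses: (Withdraw, Accommodate).

Pure NE: (Withdraw, Accommodate)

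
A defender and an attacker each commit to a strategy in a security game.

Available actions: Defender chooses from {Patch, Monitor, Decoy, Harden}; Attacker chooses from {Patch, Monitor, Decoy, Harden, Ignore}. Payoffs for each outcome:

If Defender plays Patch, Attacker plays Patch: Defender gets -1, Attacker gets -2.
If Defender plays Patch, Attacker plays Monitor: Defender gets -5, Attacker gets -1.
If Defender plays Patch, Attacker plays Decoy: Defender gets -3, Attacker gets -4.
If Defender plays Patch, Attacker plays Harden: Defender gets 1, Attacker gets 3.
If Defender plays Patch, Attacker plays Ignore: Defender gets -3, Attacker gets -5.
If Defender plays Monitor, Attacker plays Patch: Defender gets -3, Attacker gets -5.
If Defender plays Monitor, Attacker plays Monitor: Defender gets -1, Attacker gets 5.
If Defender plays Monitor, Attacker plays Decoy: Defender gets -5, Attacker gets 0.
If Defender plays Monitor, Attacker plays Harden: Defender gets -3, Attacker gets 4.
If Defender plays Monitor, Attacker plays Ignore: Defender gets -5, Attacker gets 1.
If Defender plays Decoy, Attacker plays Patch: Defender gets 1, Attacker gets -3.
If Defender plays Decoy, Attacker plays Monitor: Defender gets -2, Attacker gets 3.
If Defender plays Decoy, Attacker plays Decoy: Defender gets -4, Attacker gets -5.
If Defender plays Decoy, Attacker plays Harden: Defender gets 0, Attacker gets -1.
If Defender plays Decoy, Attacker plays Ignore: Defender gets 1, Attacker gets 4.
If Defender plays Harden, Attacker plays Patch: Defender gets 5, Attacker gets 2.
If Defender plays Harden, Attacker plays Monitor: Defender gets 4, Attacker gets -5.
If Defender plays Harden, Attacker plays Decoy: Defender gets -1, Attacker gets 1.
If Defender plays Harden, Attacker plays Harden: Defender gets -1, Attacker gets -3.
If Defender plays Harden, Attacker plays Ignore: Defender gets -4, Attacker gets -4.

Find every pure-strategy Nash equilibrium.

(Patch, Patch): Defender can switch to Decoy (-1 → 1). Not NE.
(Patch, Monitor): Defender can switch to Monitor (-5 → -1). Not NE.
(Patch, Decoy): Defender can switch to Harden (-3 → -1). Not NE.
(Patch, Harden): Defender gets 1, best alternative 0; Attacker gets 3, best alternative -1. No profitable deviation — NE.
(Patch, Ignore): Defender can switch to Decoy (-3 → 1). Not NE.
(Monitor, Patch): Defender can switch to Patch (-3 → -1). Not NE.
(Monitor, Monitor): Defender can switch to Harden (-1 → 4). Not NE.
(Monitor, Decoy): Defender can switch to Patch (-5 → -3). Not NE.
(Monitor, Harden): Defender can switch to Patch (-3 → 1). Not NE.
(Monitor, Ignore): Defender can switch to Patch (-5 → -3). Not NE.
(Decoy, Patch): Defender can switch to Harden (1 → 5). Not NE.
(Decoy, Monitor): Defender can switch to Monitor (-2 → -1). Not NE.
(Decoy, Decoy): Defender can switch to Patch (-4 → -3). Not NE.
(Decoy, Ignore): Defender gets 1, best alternative -3; Attacker gets 4, best alternative 3. No profitable deviation — NE.
(Harden, Patch): Defender gets 5, best alternative 1; Attacker gets 2, best alternative 1. No profitable deviation — NE.
(The remaining 5 profiles each have a profitable deviation by the same check.)

Pure-strategy Nash equilibria: (Patch, Harden); (Decoy, Ignore); (Harden, Patch)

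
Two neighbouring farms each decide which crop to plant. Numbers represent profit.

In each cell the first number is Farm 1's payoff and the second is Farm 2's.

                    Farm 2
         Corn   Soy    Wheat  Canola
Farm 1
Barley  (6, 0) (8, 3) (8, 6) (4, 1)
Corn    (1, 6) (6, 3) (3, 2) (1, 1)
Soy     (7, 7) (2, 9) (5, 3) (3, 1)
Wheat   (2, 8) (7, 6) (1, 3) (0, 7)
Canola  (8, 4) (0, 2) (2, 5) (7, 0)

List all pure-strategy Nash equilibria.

(Barley, Wheat)

Mark each player's best response to every combination of opponents' strategies; a profile where every player is best-responding is a pure Nash equilibrium.
Farm 1 against Corn: payoffs 6, 1, 7, 2, 8 → best response Canola.
Farm 1 against Soy: payoffs 8, 6, 2, 7, 0 → best response Barley.
Farm 1 against Wheat: payoffs 8, 3, 5, 1, 2 → best response Barley.
Farm 1 against Canola: payoffs 4, 1, 3, 0, 7 → best response Canola.
Farm 2 against Barley: payoffs 0, 3, 6, 1 → best response Wheat.
Farm 2 against Corn: payoffs 6, 3, 2, 1 → best response Corn.
Farm 2 against Soy: payoffs 7, 9, 3, 1 → best response Soy.
Farm 2 against Wheat: payoffs 8, 6, 3, 7 → best response Corn.
Farm 2 against Canola: payoffs 4, 2, 5, 0 → best response Wheat.
Mutual best responses: (Barley, Wheat).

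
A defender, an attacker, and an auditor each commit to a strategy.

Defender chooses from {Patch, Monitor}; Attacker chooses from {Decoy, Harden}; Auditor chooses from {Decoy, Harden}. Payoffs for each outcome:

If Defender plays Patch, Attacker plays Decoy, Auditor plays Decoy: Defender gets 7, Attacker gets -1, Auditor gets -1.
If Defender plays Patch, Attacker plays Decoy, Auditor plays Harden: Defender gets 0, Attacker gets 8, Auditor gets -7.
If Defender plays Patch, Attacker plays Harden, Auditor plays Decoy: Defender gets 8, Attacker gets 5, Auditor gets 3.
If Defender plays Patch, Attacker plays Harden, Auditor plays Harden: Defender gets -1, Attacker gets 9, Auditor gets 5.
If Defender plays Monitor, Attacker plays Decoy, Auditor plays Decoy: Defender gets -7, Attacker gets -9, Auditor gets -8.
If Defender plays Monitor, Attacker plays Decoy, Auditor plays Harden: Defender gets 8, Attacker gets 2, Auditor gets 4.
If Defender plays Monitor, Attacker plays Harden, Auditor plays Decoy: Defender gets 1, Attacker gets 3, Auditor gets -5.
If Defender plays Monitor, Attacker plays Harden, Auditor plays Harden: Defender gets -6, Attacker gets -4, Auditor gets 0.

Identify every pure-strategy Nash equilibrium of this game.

(Patch, Harden, Harden), (Monitor, Decoy, Harden)

For each strategy profile, look for a profitable unilateral deviation.
(Patch, Decoy, Decoy): Attacker can switch to Harden (-1 → 5). Not NE.
(Patch, Decoy, Harden): Defender can switch to Monitor (0 → 8). Not NE.
(Patch, Harden, Decoy): Auditor can switch to Harden (3 → 5). Not NE.
(Patch, Harden, Harden): Defender gets -1, best alternative -6; Attacker gets 9, best alternative 8; Auditor gets 5, best alternative 3. No profitable deviation — NE.
(Monitor, Decoy, Decoy): Defender can switch to Patch (-7 → 7). Not NE.
(Monitor, Decoy, Harden): Defender gets 8, best alternative 0; Attacker gets 2, best alternative -4; Auditor gets 4, best alternative -8. No profitable deviation — NE.
(Monitor, Harden, Decoy): Defender can switch to Patch (1 → 8). Not NE.
(Monitor, Harden, Harden): Defender can switch to Patch (-6 → -1). Not NE.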